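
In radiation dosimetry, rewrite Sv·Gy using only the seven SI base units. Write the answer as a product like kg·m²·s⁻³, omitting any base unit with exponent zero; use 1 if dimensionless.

Sv = m²·s⁻².
Gy = m²·s⁻².
Combining: Sv·Gy = (m²·s⁻²) · (m²·s⁻²) = m⁴·s⁻⁴.

m⁴·s⁻⁴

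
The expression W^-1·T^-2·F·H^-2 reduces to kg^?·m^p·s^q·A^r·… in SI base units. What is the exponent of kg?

-6

W = kg·m²·s⁻³.
So W⁻¹ = kg⁻¹·m⁻²·s³.
T = kg·s⁻²·A⁻¹.
So T⁻² = kg⁻²·s⁴·A².
F = kg⁻¹·m⁻²·s⁴·A².
H = kg·m²·s⁻²·A⁻².
So H⁻² = kg⁻²·m⁻⁴·s⁴·A⁴.
Combining: W⁻¹·T⁻²·F·H⁻² = (kg⁻¹·m⁻²·s³) · (kg⁻²·s⁴·A²) · (kg⁻¹·m⁻²·s⁴·A²) · (kg⁻²·m⁻⁴·s⁴·A⁴) = kg⁻⁶·m⁻⁸·s¹⁵·A⁸.
The exponent of kg is -6.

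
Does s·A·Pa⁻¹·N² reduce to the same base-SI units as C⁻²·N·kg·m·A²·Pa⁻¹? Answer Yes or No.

Left side:
  Pa = N/m² (pressure = force per area),
      = kg·m⁻¹·s⁻².
  So Pa⁻¹ = kg⁻¹·m·s².
  N = kg·m/s² = kg·m·s⁻² (force = mass × acceleration).
  So N² = kg²·m²·s⁻⁴.
  Combining: s·A·Pa⁻¹·N² = s · A · (kg⁻¹·m·s²) · (kg²·m²·s⁻⁴) = kg·m³·s⁻¹·A.
Right side:
  C = A·s = s·A (charge = current × time).
  So C⁻² = s⁻²·A⁻².
  N = kg·m/s² = kg·m·s⁻² (force = mass × acceleration).
  Pa = N/m² (pressure = force per area),
      = kg·m⁻¹·s⁻².
  So Pa⁻¹ = kg⁻¹·m·s².
  Combining: C⁻²·N·kg·m·A²·Pa⁻¹ = (s⁻²·A⁻²) · (kg·m·s⁻²) · kg · m · A² · (kg⁻¹·m·s²) = kg·m³·s⁻².
Left is kg·m³·s⁻¹·A; right is kg·m³·s⁻² — different.

No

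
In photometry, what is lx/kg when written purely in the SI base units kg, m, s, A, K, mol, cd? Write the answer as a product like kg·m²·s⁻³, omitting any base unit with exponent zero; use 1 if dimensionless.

kg⁻¹·m⁻²·cd

lx = lm/m² (illuminance = luminous flux per area),
    = m⁻²·cd.
Combining: lx·kg⁻¹ = (m⁻²·cd) · kg⁻¹ = kg⁻¹·m⁻²·cd.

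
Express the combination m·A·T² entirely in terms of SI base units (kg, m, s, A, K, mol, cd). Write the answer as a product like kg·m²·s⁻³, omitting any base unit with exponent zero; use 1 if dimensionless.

T = kg·s⁻²·A⁻¹.
So T² = kg²·s⁻⁴·A⁻².
Combining: m·A·T² = m · A · (kg²·s⁻⁴·A⁻²) = kg²·m·s⁻⁴·A⁻¹.

kg²·m·s⁻⁴·A⁻¹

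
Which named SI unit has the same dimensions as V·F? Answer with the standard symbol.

V = W/A (potential = power per current),
    = kg·m²·s⁻³·A⁻¹.
F = C/V (capacitance = charge per voltage),
    = A·s/(kg·m²·s⁻³·A⁻¹) (substituting C and V),
    = kg⁻¹·m⁻²·s⁴·A².
Combining: V·F = (kg·m²·s⁻³·A⁻¹) · (kg⁻¹·m⁻²·s⁴·A²) = s·A.
s·A is the base-SI form of the coulomb.

C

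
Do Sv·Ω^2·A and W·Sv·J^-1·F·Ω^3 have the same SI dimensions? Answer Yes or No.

No

Left side:
  Sv = J/kg (equivalent dose = energy per mass),
      = m²·s⁻².
  Ω = V/A (resistance = voltage per current),
      = kg·m²·s⁻³·A⁻².
  So Ω² = kg²·m⁴·s⁻⁶·A⁻⁴.
  Combining: Sv·Ω²·A = (m²·s⁻²) · (kg²·m⁴·s⁻⁶·A⁻⁴) · A = kg²·m⁶·s⁻⁸·A⁻³.
Right side:
  W = J/s (power = energy per time),
      = kg·m²·s⁻³.
  Sv = J/kg (equivalent dose = energy per mass),
      = m²·s⁻².
  J = N·m (work = force × distance),
      = kg·m²·s⁻².
  So J⁻¹ = kg⁻¹·m⁻²·s².
  F = C/V (capacitance = charge per voltage),
      = A·s/(kg·m²·s⁻³·A⁻¹) (substituting C and V),
      = kg⁻¹·m⁻²·s⁴·A².
  Ω = V/A (resistance = voltage per current),
      = kg·m²·s⁻³·A⁻².
  So Ω³ = kg³·m⁶·s⁻⁹·A⁻⁶.
  Combining: W·Sv·J⁻¹·F·Ω³ = (kg·m²·s⁻³) · (m²·s⁻²) · (kg⁻¹·m⁻²·s²) · (kg⁻¹·m⁻²·s⁴·A²) · (kg³·m⁶·s⁻⁹·A⁻⁶) = kg²·m⁶·s⁻⁸·A⁻⁴.
Left is kg²·m⁶·s⁻⁸·A⁻³; right is kg²·m⁶·s⁻⁸·A⁻⁴ — different.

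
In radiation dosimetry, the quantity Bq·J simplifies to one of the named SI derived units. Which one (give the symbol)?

W

Bq = 1/s = s⁻¹ (activity is decays per second).
J = N·m (work = force × distance),
    = kg·m²·s⁻².
Combining: Bq·J = s⁻¹ · (kg·m²·s⁻²) = kg·m²·s⁻³.
kg·m²·s⁻³ is the base-SI form of the watt.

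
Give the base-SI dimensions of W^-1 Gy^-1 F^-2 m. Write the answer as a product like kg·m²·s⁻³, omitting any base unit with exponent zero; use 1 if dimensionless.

kg·m·s⁻³·A⁻⁴

W = J/s (power = energy per time),
    = kg·m²·s⁻³.
So W⁻¹ = kg⁻¹·m⁻²·s³.
Gy = J/kg (absorbed dose = energy per mass),
    = m²·s⁻².
So Gy⁻¹ = m⁻²·s².
F = C/V (capacitance = charge per voltage),
    = A·s/(kg·m²·s⁻³·A⁻¹) (substituting C and V),
    = kg⁻¹·m⁻²·s⁴·A².
So F⁻² = kg²·m⁴·s⁻⁸·A⁻⁴.
Combining: W⁻¹·Gy⁻¹·F⁻²·m = (kg⁻¹·m⁻²·s³) · (m⁻²·s²) · (kg²·m⁴·s⁻⁸·A⁻⁴) · m = kg·m·s⁻³·A⁻⁴.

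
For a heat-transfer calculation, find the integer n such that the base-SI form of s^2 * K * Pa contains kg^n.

Pa = N/m² (pressure = force per area),
    = kg·m⁻¹·s⁻².
Combining: s²·K·Pa = s² · K · (kg·m⁻¹·s⁻²) = kg·m⁻¹·K.
The exponent of kg is 1.

1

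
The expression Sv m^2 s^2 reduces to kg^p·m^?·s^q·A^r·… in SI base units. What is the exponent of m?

4

Sv = J/kg (equivalent dose = energy per mass),
    = m²·s⁻².
Combining: Sv·m²·s² = (m²·s⁻²) · m² · s² = m⁴.
The exponent of m is 4.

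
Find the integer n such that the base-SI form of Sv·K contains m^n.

2

Sv = m²·s⁻².
Combining: Sv·K = (m²·s⁻²) · K = m²·s⁻²·K.
The exponent of m is 2.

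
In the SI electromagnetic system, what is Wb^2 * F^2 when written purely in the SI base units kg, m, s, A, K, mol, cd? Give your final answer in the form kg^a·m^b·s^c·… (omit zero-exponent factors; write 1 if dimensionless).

s⁴·A²

Wb = V·s (flux: a volt is a weber per second),
    = kg·m²·s⁻²·A⁻¹.
So Wb² = kg²·m⁴·s⁻⁴·A⁻².
F = C/V (capacitance = charge per voltage),
    = A·s/(kg·m²·s⁻³·A⁻¹) (substituting C and V),
    = kg⁻¹·m⁻²·s⁴·A².
So F² = kg⁻²·m⁻⁴·s⁸·A⁴.
Combining: Wb²·F² = (kg²·m⁴·s⁻⁴·A⁻²) · (kg⁻²·m⁻⁴·s⁸·A⁴) = s⁴·A².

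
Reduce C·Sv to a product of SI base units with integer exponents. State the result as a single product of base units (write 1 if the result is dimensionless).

C = A·s = s·A (charge = current × time).
Sv = J/kg (equivalent dose = energy per mass),
    = m²·s⁻².
Combining: C·Sv = (s·A) · (m²·s⁻²) = m²·s⁻¹·A.

m²·s⁻¹·A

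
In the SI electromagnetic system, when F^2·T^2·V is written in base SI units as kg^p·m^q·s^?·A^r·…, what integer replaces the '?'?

F = C/V (capacitance = charge per voltage),
    = A·s/(kg·m²·s⁻³·A⁻¹) (substituting C and V),
    = kg⁻¹·m⁻²·s⁴·A².
So F² = kg⁻²·m⁻⁴·s⁸·A⁴.
T = Wb/m² (flux density = flux per area),
    = kg·s⁻²·A⁻¹.
So T² = kg²·s⁻⁴·A⁻².
V = W/A (potential = power per current),
    = kg·m²·s⁻³·A⁻¹.
Combining: F²·T²·V = (kg⁻²·m⁻⁴·s⁸·A⁴) · (kg²·s⁻⁴·A⁻²) · (kg·m²·s⁻³·A⁻¹) = kg·m⁻²·s·A.
The exponent of s is 1.

1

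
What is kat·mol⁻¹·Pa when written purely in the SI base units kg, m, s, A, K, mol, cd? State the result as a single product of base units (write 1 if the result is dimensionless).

kg·m⁻¹·s⁻³

kat = s⁻¹·mol.
Pa = kg·m⁻¹·s⁻².
Combining: kat·mol⁻¹·Pa = (s⁻¹·mol) · mol⁻¹ · (kg·m⁻¹·s⁻²) = kg·m⁻¹·s⁻³.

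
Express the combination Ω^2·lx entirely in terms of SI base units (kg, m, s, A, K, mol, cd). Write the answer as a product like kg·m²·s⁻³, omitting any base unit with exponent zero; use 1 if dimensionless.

Ω = V/A (resistance = voltage per current),
    = kg·m²·s⁻³·A⁻².
So Ω² = kg²·m⁴·s⁻⁶·A⁻⁴.
lx = lm/m² (illuminance = luminous flux per area),
    = m⁻²·cd.
Combining: Ω²·lx = (kg²·m⁴·s⁻⁶·A⁻⁴) · (m⁻²·cd) = kg²·m²·s⁻⁶·A⁻⁴·cd.

kg²·m²·s⁻⁶·A⁻⁴·cd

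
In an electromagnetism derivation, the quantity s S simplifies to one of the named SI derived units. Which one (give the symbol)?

F

S = kg⁻¹·m⁻²·s³·A².
Combining: s·S = s · (kg⁻¹·m⁻²·s³·A²) = kg⁻¹·m⁻²·s⁴·A².
kg⁻¹·m⁻²·s⁴·A² is the base-SI form of the farad.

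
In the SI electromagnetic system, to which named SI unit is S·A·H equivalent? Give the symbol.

S = 1/Ω (conductance is reciprocal resistance),
    = kg⁻¹·m⁻²·s³·A².
H = Wb/A (inductance = flux per current),
    = kg·m²·s⁻²·A⁻².
Combining: S·A·H = (kg⁻¹·m⁻²·s³·A²) · A · (kg·m²·s⁻²·A⁻²) = s·A.
s·A is the base-SI form of the coulomb.

C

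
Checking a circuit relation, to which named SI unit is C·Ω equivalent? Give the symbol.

C = A·s = s·A (charge = current × time).
Ω = V/A (resistance = voltage per current),
    = kg·m²·s⁻³·A⁻².
Combining: C·Ω = (s·A) · (kg·m²·s⁻³·A⁻²) = kg·m²·s⁻²·A⁻¹.
kg·m²·s⁻²·A⁻¹ is the base-SI form of the weber.

Wb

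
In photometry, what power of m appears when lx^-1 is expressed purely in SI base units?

lx = lm/m² (illuminance = luminous flux per area),
    = m⁻²·cd.
So lx⁻¹ = m²·cd⁻¹.
The exponent of m is 2.

2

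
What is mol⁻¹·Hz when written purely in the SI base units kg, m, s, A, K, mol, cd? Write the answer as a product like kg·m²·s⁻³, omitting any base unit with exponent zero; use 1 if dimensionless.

Hz = 1/s = s⁻¹ (frequency is cycles per second).
Combining: mol⁻¹·Hz = mol⁻¹ · s⁻¹ = s⁻¹·mol⁻¹.

s⁻¹·mol⁻¹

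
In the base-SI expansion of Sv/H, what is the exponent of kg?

-1

Sv = J/kg (equivalent dose = energy per mass),
    = m²·s⁻².
H = Wb/A (inductance = flux per current),
    = kg·m²·s⁻²·A⁻².
So H⁻¹ = kg⁻¹·m⁻²·s²·A².
Combining: Sv·H⁻¹ = (m²·s⁻²) · (kg⁻¹·m⁻²·s²·A²) = kg⁻¹·A².
The exponent of kg is -1.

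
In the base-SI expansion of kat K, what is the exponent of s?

-1

kat = mol/s = s⁻¹·mol (catalytic activity).
Combining: kat·K = (s⁻¹·mol) · K = s⁻¹·K·mol.
The exponent of s is -1.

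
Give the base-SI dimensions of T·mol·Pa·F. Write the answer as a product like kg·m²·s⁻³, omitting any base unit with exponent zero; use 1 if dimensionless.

T = Wb/m² (flux density = flux per area),
    = kg·s⁻²·A⁻¹.
Pa = N/m² (pressure = force per area),
    = kg·m⁻¹·s⁻².
F = C/V (capacitance = charge per voltage),
    = A·s/(kg·m²·s⁻³·A⁻¹) (substituting C and V),
    = kg⁻¹·m⁻²·s⁴·A².
Combining: T·mol·Pa·F = (kg·s⁻²·A⁻¹) · mol · (kg·m⁻¹·s⁻²) · (kg⁻¹·m⁻²·s⁴·A²) = kg·m⁻³·A·mol.

kg·m⁻³·A·mol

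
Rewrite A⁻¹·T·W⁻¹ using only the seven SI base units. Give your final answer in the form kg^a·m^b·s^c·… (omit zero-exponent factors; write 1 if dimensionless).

m⁻²·s·A⁻²

T = kg·s⁻²·A⁻¹.
W = kg·m²·s⁻³.
So W⁻¹ = kg⁻¹·m⁻²·s³.
Combining: A⁻¹·T·W⁻¹ = A⁻¹ · (kg·s⁻²·A⁻¹) · (kg⁻¹·m⁻²·s³) = m⁻²·s·A⁻².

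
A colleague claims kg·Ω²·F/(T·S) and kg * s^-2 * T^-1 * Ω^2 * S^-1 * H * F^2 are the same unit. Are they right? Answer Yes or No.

Left side:
  T = Wb/m² (flux density = flux per area),
      = kg·s⁻²·A⁻¹.
  So T⁻¹ = kg⁻¹·s²·A.
  S = 1/Ω (conductance is reciprocal resistance),
      = kg⁻¹·m⁻²·s³·A².
  So S⁻¹ = kg·m²·s⁻³·A⁻².
  Ω = V/A (resistance = voltage per current),
      = kg·m²·s⁻³·A⁻².
  So Ω² = kg²·m⁴·s⁻⁶·A⁻⁴.
  F = C/V (capacitance = charge per voltage),
      = A·s/(kg·m²·s⁻³·A⁻¹) (substituting C and V),
      = kg⁻¹·m⁻²·s⁴·A².
  Combining: kg·T⁻¹·S⁻¹·Ω²·F = kg · (kg⁻¹·s²·A) · (kg·m²·s⁻³·A⁻²) · (kg²·m⁴·s⁻⁶·A⁻⁴) · (kg⁻¹·m⁻²·s⁴·A²) = kg²·m⁴·s⁻³·A⁻³.
Right side:
  T = Wb/m² (flux density = flux per area),
      = kg·s⁻²·A⁻¹.
  So T⁻¹ = kg⁻¹·s²·A.
  Ω = V/A (resistance = voltage per current),
      = kg·m²·s⁻³·A⁻².
  So Ω² = kg²·m⁴·s⁻⁶·A⁻⁴.
  S = 1/Ω (conductance is reciprocal resistance),
      = kg⁻¹·m⁻²·s³·A².
  So S⁻¹ = kg·m²·s⁻³·A⁻².
  H = Wb/A (inductance = flux per current),
      = kg·m²·s⁻²·A⁻².
  F = C/V (capacitance = charge per voltage),
      = A·s/(kg·m²·s⁻³·A⁻¹) (substituting C and V),
      = kg⁻¹·m⁻²·s⁴·A².
  So F² = kg⁻²·m⁻⁴·s⁸·A⁴.
  Combining: kg·s⁻²·T⁻¹·Ω²·S⁻¹·H·F² = kg · s⁻² · (kg⁻¹·s²·A) · (kg²·m⁴·s⁻⁶·A⁻⁴) · (kg·m²·s⁻³·A⁻²) · (kg·m²·s⁻²·A⁻²) · (kg⁻²·m⁻⁴·s⁸·A⁴) = kg²·m⁴·s⁻³·A⁻³.
Both reduce to kg²·m⁴·s⁻³·A⁻³.

Yes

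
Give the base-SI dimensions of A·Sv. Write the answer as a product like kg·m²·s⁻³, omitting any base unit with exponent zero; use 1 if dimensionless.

m²·s⁻²·A

Sv = J/kg (equivalent dose = energy per mass),
    = m²·s⁻².
Combining: A·Sv = A · (m²·s⁻²) = m²·s⁻²·A.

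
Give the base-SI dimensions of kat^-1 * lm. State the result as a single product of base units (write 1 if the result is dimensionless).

s·mol⁻¹·cd

kat = mol/s = s⁻¹·mol (catalytic activity).
So kat⁻¹ = s·mol⁻¹.
lm = cd·sr = cd (luminous flux; sr is dimensionless).
Combining: kat⁻¹·lm = (s·mol⁻¹) · cd = s·mol⁻¹·cd.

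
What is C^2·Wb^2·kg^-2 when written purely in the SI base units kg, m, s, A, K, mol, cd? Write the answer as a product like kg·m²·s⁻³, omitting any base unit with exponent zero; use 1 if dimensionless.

C = s·A.
So C² = s²·A².
Wb = kg·m²·s⁻²·A⁻¹.
So Wb² = kg²·m⁴·s⁻⁴·A⁻².
Combining: C²·Wb²·kg⁻² = (s²·A²) · (kg²·m⁴·s⁻⁴·A⁻²) · kg⁻² = m⁴·s⁻².

m⁴·s⁻²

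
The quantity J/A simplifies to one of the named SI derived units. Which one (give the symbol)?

Wb

J = N·m (work = force × distance),
    = kg·m²·s⁻².
Combining: J·A⁻¹ = (kg·m²·s⁻²) · A⁻¹ = kg·m²·s⁻²·A⁻¹.
kg·m²·s⁻²·A⁻¹ is the base-SI form of the weber.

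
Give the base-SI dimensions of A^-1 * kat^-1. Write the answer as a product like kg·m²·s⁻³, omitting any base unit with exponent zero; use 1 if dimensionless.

kat = s⁻¹·mol.
So kat⁻¹ = s·mol⁻¹.
Combining: A⁻¹·kat⁻¹ = A⁻¹ · (s·mol⁻¹) = s·A⁻¹·mol⁻¹.

s·A⁻¹·mol⁻¹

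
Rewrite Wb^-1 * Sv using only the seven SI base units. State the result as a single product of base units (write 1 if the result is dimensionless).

Wb = V·s (flux: a volt is a weber per second),
    = kg·m²·s⁻²·A⁻¹.
So Wb⁻¹ = kg⁻¹·m⁻²·s²·A.
Sv = J/kg (equivalent dose = energy per mass),
    = m²·s⁻².
Combining: Wb⁻¹·Sv = (kg⁻¹·m⁻²·s²·A) · (m²·s⁻²) = kg⁻¹·A.

kg⁻¹·A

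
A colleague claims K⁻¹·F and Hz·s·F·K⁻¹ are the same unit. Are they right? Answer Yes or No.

Yes

Left side:
  F = kg⁻¹·m⁻²·s⁴·A².
  Combining: K⁻¹·F = K⁻¹ · (kg⁻¹·m⁻²·s⁴·A²) = kg⁻¹·m⁻²·s⁴·A²·K⁻¹.
Right side:
  Hz = 1/s = s⁻¹ (frequency is cycles per second).
  F = C/V (capacitance = charge per voltage),
      = A·s/(kg·m²·s⁻³·A⁻¹) (substituting C and V),
      = kg⁻¹·m⁻²·s⁴·A².
  Combining: Hz·s·F·K⁻¹ = s⁻¹ · s · (kg⁻¹·m⁻²·s⁴·A²) · K⁻¹ = kg⁻¹·m⁻²·s⁴·A²·K⁻¹.
Both reduce to kg⁻¹·m⁻²·s⁴·A²·K⁻¹.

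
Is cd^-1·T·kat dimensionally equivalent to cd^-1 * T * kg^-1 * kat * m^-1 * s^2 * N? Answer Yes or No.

Yes

Left side:
  T = Wb/m² (flux density = flux per area),
      = kg·s⁻²·A⁻¹.
  kat = mol/s = s⁻¹·mol (catalytic activity).
  Combining: cd⁻¹·T·kat = cd⁻¹ · (kg·s⁻²·A⁻¹) · (s⁻¹·mol) = kg·s⁻³·A⁻¹·mol·cd⁻¹.
Right side:
  T = kg·s⁻²·A⁻¹.
  kat = s⁻¹·mol.
  N = kg·m·s⁻².
  Combining: cd⁻¹·T·kg⁻¹·kat·m⁻¹·s²·N = cd⁻¹ · (kg·s⁻²·A⁻¹) · kg⁻¹ · (s⁻¹·mol) · m⁻¹ · s² · (kg·m·s⁻²) = kg·s⁻³·A⁻¹·mol·cd⁻¹.
Both reduce to kg·s⁻³·A⁻¹·mol·cd⁻¹.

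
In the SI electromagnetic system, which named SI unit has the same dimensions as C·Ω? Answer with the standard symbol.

Wb

C = A·s = s·A (charge = current × time).
Ω = V/A (resistance = voltage per current),
    = kg·m²·s⁻³·A⁻².
Combining: C·Ω = (s·A) · (kg·m²·s⁻³·A⁻²) = kg·m²·s⁻²·A⁻¹.
kg·m²·s⁻²·A⁻¹ is the base-SI form of the weber.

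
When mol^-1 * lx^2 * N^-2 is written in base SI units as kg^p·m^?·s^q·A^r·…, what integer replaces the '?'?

-6

lx = m⁻²·cd.
So lx² = m⁻⁴·cd².
N = kg·m·s⁻².
So N⁻² = kg⁻²·m⁻²·s⁴.
Combining: mol⁻¹·lx²·N⁻² = mol⁻¹ · (m⁻⁴·cd²) · (kg⁻²·m⁻²·s⁴) = kg⁻²·m⁻⁶·s⁴·mol⁻¹·cd².
The exponent of m is -6.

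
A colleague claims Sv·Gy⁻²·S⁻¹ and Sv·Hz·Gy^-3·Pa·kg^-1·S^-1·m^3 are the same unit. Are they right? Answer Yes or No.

Left side:
  Sv = m²·s⁻².
  Gy = m²·s⁻².
  So Gy⁻² = m⁻⁴·s⁴.
  S = kg⁻¹·m⁻²·s³·A².
  So S⁻¹ = kg·m²·s⁻³·A⁻².
  Combining: Sv·Gy⁻²·S⁻¹ = (m²·s⁻²) · (m⁻⁴·s⁴) · (kg·m²·s⁻³·A⁻²) = kg·s⁻¹·A⁻².
Right side:
  Sv = J/kg (equivalent dose = energy per mass),
      = m²·s⁻².
  Hz = 1/s = s⁻¹ (frequency is cycles per second).
  Gy = J/kg (absorbed dose = energy per mass),
      = m²·s⁻².
  So Gy⁻³ = m⁻⁶·s⁶.
  Pa = N/m² (pressure = force per area),
      = kg·m⁻¹·s⁻².
  S = 1/Ω (conductance is reciprocal resistance),
      = kg⁻¹·m⁻²·s³·A².
  So S⁻¹ = kg·m²·s⁻³·A⁻².
  Combining: Sv·Hz·Gy⁻³·Pa·kg⁻¹·S⁻¹·m³ = (m²·s⁻²) · s⁻¹ · (m⁻⁶·s⁶) · (kg·m⁻¹·s⁻²) · kg⁻¹ · (kg·m²·s⁻³·A⁻²) · m³ = kg·s⁻²·A⁻².
Left is kg·s⁻¹·A⁻²; right is kg·s⁻²·A⁻² — different.

No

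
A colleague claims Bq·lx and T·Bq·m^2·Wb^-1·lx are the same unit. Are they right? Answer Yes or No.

Yes

Left side:
  Bq = 1/s = s⁻¹ (activity is decays per second).
  lx = lm/m² (illuminance = luminous flux per area),
      = m⁻²·cd.
  Combining: Bq·lx = s⁻¹ · (m⁻²·cd) = m⁻²·s⁻¹·cd.
Right side:
  T = Wb/m² (flux density = flux per area),
      = kg·s⁻²·A⁻¹.
  Bq = 1/s = s⁻¹ (activity is decays per second).
  Wb = V·s (flux: a volt is a weber per second),
      = kg·m²·s⁻²·A⁻¹.
  So Wb⁻¹ = kg⁻¹·m⁻²·s²·A.
  lx = lm/m² (illuminance = luminous flux per area),
      = m⁻²·cd.
  Combining: T·Bq·m²·Wb⁻¹·lx = (kg·s⁻²·A⁻¹) · s⁻¹ · m² · (kg⁻¹·m⁻²·s²·A) · (m⁻²·cd) = m⁻²·s⁻¹·cd.
Both reduce to m⁻²·s⁻¹·cd.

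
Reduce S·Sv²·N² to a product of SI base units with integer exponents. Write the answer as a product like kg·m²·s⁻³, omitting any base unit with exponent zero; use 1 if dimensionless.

S = 1/Ω (conductance is reciprocal resistance),
    = kg⁻¹·m⁻²·s³·A².
Sv = J/kg (equivalent dose = energy per mass),
    = m²·s⁻².
So Sv² = m⁴·s⁻⁴.
N = kg·m/s² = kg·m·s⁻² (force = mass × acceleration).
So N² = kg²·m²·s⁻⁴.
Combining: S·Sv²·N² = (kg⁻¹·m⁻²·s³·A²) · (m⁴·s⁻⁴) · (kg²·m²·s⁻⁴) = kg·m⁴·s⁻⁵·A².

kg·m⁴·s⁻⁵·A²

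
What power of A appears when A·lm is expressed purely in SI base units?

lm = cd·sr = cd (luminous flux; sr is dimensionless).
Combining: A·lm = A · cd = A·cd.
The exponent of A is 1.

1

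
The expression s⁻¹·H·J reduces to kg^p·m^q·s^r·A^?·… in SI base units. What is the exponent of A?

H = Wb/A (inductance = flux per current),
    = kg·m²·s⁻²·A⁻².
J = N·m (work = force × distance),
    = kg·m²·s⁻².
Combining: s⁻¹·H·J = s⁻¹ · (kg·m²·s⁻²·A⁻²) · (kg·m²·s⁻²) = kg²·m⁴·s⁻⁵·A⁻².
The exponent of A is -2.

-2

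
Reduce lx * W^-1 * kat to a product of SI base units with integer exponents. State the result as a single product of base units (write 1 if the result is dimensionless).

kg⁻¹·m⁻⁴·s²·mol·cd

lx = lm/m² (illuminance = luminous flux per area),
    = m⁻²·cd.
W = J/s (power = energy per time),
    = kg·m²·s⁻³.
So W⁻¹ = kg⁻¹·m⁻²·s³.
kat = mol/s = s⁻¹·mol (catalytic activity).
Combining: lx·W⁻¹·kat = (m⁻²·cd) · (kg⁻¹·m⁻²·s³) · (s⁻¹·mol) = kg⁻¹·m⁻⁴·s²·mol·cd.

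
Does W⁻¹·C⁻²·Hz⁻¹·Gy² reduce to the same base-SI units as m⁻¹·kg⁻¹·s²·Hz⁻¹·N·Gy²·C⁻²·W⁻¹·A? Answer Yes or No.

Left side:
  W = J/s (power = energy per time),
      = kg·m²·s⁻³.
  So W⁻¹ = kg⁻¹·m⁻²·s³.
  C = A·s = s·A (charge = current × time).
  So C⁻² = s⁻²·A⁻².
  Hz = 1/s = s⁻¹ (frequency is cycles per second).
  So Hz⁻¹ = s.
  Gy = J/kg (absorbed dose = energy per mass),
      = m²·s⁻².
  So Gy² = m⁴·s⁻⁴.
  Combining: W⁻¹·C⁻²·Hz⁻¹·Gy² = (kg⁻¹·m⁻²·s³) · (s⁻²·A⁻²) · s · (m⁴·s⁻⁴) = kg⁻¹·m²·s⁻²·A⁻².
Right side:
  Hz = 1/s = s⁻¹ (frequency is cycles per second).
  So Hz⁻¹ = s.
  N = kg·m/s² = kg·m·s⁻² (force = mass × acceleration).
  Gy = J/kg (absorbed dose = energy per mass),
      = m²·s⁻².
  So Gy² = m⁴·s⁻⁴.
  C = A·s = s·A (charge = current × time).
  So C⁻² = s⁻²·A⁻².
  W = J/s (power = energy per time),
      = kg·m²·s⁻³.
  So W⁻¹ = kg⁻¹·m⁻²·s³.
  Combining: m⁻¹·kg⁻¹·s²·Hz⁻¹·N·Gy²·C⁻²·W⁻¹·A = m⁻¹ · kg⁻¹ · s² · s · (kg·m·s⁻²) · (m⁴·s⁻⁴) · (s⁻²·A⁻²) · (kg⁻¹·m⁻²·s³) · A = kg⁻¹·m²·s⁻²·A⁻¹.
Left is kg⁻¹·m²·s⁻²·A⁻²; right is kg⁻¹·m²·s⁻²·A⁻¹ — different.

No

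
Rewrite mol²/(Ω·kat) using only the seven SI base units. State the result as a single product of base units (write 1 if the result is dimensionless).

kg⁻¹·m⁻²·s⁴·A²·mol

Ω = V/A (resistance = voltage per current),
    = kg·m²·s⁻³·A⁻².
So Ω⁻¹ = kg⁻¹·m⁻²·s³·A².
kat = mol/s = s⁻¹·mol (catalytic activity).
So kat⁻¹ = s·mol⁻¹.
Combining: mol²·Ω⁻¹·kat⁻¹ = mol² · (kg⁻¹·m⁻²·s³·A²) · (s·mol⁻¹) = kg⁻¹·m⁻²·s⁴·A²·mol.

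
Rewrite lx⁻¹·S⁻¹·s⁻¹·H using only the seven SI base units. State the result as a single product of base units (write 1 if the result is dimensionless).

kg²·m⁶·s⁻⁶·A⁻⁴·cd⁻¹

lx = lm/m² (illuminance = luminous flux per area),
    = m⁻²·cd.
So lx⁻¹ = m²·cd⁻¹.
S = 1/Ω (conductance is reciprocal resistance),
    = kg⁻¹·m⁻²·s³·A².
So S⁻¹ = kg·m²·s⁻³·A⁻².
H = Wb/A (inductance = flux per current),
    = kg·m²·s⁻²·A⁻².
Combining: lx⁻¹·S⁻¹·s⁻¹·H = (m²·cd⁻¹) · (kg·m²·s⁻³·A⁻²) · s⁻¹ · (kg·m²·s⁻²·A⁻²) = kg²·m⁶·s⁻⁶·A⁻⁴·cd⁻¹.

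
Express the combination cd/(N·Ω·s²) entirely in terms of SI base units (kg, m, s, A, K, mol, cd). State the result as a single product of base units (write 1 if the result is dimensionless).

N = kg·m/s² = kg·m·s⁻² (force = mass × acceleration).
So N⁻¹ = kg⁻¹·m⁻¹·s².
Ω = V/A (resistance = voltage per current),
    = kg·m²·s⁻³·A⁻².
So Ω⁻¹ = kg⁻¹·m⁻²·s³·A².
Combining: cd·N⁻¹·Ω⁻¹·s⁻² = cd · (kg⁻¹·m⁻¹·s²) · (kg⁻¹·m⁻²·s³·A²) · s⁻² = kg⁻²·m⁻³·s³·A²·cd.

kg⁻²·m⁻³·s³·A²·cd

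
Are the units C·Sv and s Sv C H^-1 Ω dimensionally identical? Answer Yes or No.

Left side:
  C = A·s = s·A (charge = current × time).
  Sv = J/kg (equivalent dose = energy per mass),
      = m²·s⁻².
  Combining: C·Sv = (s·A) · (m²·s⁻²) = m²·s⁻¹·A.
Right side:
  Sv = m²·s⁻².
  C = s·A.
  H = kg·m²·s⁻²·A⁻².
  So H⁻¹ = kg⁻¹·m⁻²·s²·A².
  Ω = kg·m²·s⁻³·A⁻².
  Combining: s·Sv·C·H⁻¹·Ω = s · (m²·s⁻²) · (s·A) · (kg⁻¹·m⁻²·s²·A²) · (kg·m²·s⁻³·A⁻²) = m²·s⁻¹·A.
Both reduce to m²·s⁻¹·A.

Yes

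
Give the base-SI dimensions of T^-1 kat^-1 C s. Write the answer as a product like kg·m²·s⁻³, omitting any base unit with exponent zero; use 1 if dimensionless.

kg⁻¹·s⁵·A²·mol⁻¹

T = Wb/m² (flux density = flux per area),
    = kg·s⁻²·A⁻¹.
So T⁻¹ = kg⁻¹·s²·A.
kat = mol/s = s⁻¹·mol (catalytic activity).
So kat⁻¹ = s·mol⁻¹.
C = A·s = s·A (charge = current × time).
Combining: T⁻¹·kat⁻¹·C·s = (kg⁻¹·s²·A) · (s·mol⁻¹) · (s·A) · s = kg⁻¹·s⁵·A²·mol⁻¹.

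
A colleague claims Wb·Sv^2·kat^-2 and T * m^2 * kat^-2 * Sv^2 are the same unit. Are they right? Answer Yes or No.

Yes

Left side:
  Wb = kg·m²·s⁻²·A⁻¹.
  Sv = m²·s⁻².
  So Sv² = m⁴·s⁻⁴.
  kat = s⁻¹·mol.
  So kat⁻² = s²·mol⁻².
  Combining: Wb·Sv²·kat⁻² = (kg·m²·s⁻²·A⁻¹) · (m⁴·s⁻⁴) · (s²·mol⁻²) = kg·m⁶·s⁻⁴·A⁻¹·mol⁻².
Right side:
  T = Wb/m² (flux density = flux per area),
      = kg·s⁻²·A⁻¹.
  kat = mol/s = s⁻¹·mol (catalytic activity).
  So kat⁻² = s²·mol⁻².
  Sv = J/kg (equivalent dose = energy per mass),
      = m²·s⁻².
  So Sv² = m⁴·s⁻⁴.
  Combining: T·m²·kat⁻²·Sv² = (kg·s⁻²·A⁻¹) · m² · (s²·mol⁻²) · (m⁴·s⁻⁴) = kg·m⁶·s⁻⁴·A⁻¹·mol⁻².
Both reduce to kg·m⁶·s⁻⁴·A⁻¹·mol⁻².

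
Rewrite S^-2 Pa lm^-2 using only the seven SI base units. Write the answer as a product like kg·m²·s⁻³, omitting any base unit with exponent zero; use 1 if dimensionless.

kg³·m³·s⁻⁸·A⁻⁴·cd⁻²

S = kg⁻¹·m⁻²·s³·A².
So S⁻² = kg²·m⁴·s⁻⁶·A⁻⁴.
Pa = kg·m⁻¹·s⁻².
lm = cd.
So lm⁻² = cd⁻².
Combining: S⁻²·Pa·lm⁻² = (kg²·m⁴·s⁻⁶·A⁻⁴) · (kg·m⁻¹·s⁻²) · cd⁻² = kg³·m³·s⁻⁸·A⁻⁴·cd⁻².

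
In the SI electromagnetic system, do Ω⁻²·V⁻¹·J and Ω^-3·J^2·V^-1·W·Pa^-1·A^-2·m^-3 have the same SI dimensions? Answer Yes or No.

Left side:
  Ω = V/A (resistance = voltage per current),
      = kg·m²·s⁻³·A⁻².
  So Ω⁻² = kg⁻²·m⁻⁴·s⁶·A⁴.
  V = W/A (potential = power per current),
      = kg·m²·s⁻³·A⁻¹.
  So V⁻¹ = kg⁻¹·m⁻²·s³·A.
  J = N·m (work = force × distance),
      = kg·m²·s⁻².
  Combining: Ω⁻²·V⁻¹·J = (kg⁻²·m⁻⁴·s⁶·A⁴) · (kg⁻¹·m⁻²·s³·A) · (kg·m²·s⁻²) = kg⁻²·m⁻⁴·s⁷·A⁵.
Right side:
  Ω = V/A (resistance = voltage per current),
      = kg·m²·s⁻³·A⁻².
  So Ω⁻³ = kg⁻³·m⁻⁶·s⁹·A⁶.
  J = N·m (work = force × distance),
      = kg·m²·s⁻².
  So J² = kg²·m⁴·s⁻⁴.
  V = W/A (potential = power per current),
      = kg·m²·s⁻³·A⁻¹.
  So V⁻¹ = kg⁻¹·m⁻²·s³·A.
  W = J/s (power = energy per time),
      = kg·m²·s⁻³.
  Pa = N/m² (pressure = force per area),
      = kg·m⁻¹·s⁻².
  So Pa⁻¹ = kg⁻¹·m·s².
  Combining: Ω⁻³·J²·V⁻¹·W·Pa⁻¹·A⁻²·m⁻³ = (kg⁻³·m⁻⁶·s⁹·A⁶) · (kg²·m⁴·s⁻⁴) · (kg⁻¹·m⁻²·s³·A) · (kg·m²·s⁻³) · (kg⁻¹·m·s²) · A⁻² · m⁻³ = kg⁻²·m⁻⁴·s⁷·A⁵.
Both reduce to kg⁻²·m⁻⁴·s⁷·A⁵.

Yes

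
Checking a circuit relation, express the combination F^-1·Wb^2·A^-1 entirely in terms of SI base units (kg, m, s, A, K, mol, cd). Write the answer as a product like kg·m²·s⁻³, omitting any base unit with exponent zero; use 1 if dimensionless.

kg³·m⁶·s⁻⁸·A⁻⁵

F = kg⁻¹·m⁻²·s⁴·A².
So F⁻¹ = kg·m²·s⁻⁴·A⁻².
Wb = kg·m²·s⁻²·A⁻¹.
So Wb² = kg²·m⁴·s⁻⁴·A⁻².
Combining: F⁻¹·Wb²·A⁻¹ = (kg·m²·s⁻⁴·A⁻²) · (kg²·m⁴·s⁻⁴·A⁻²) · A⁻¹ = kg³·m⁶·s⁻⁸·A⁻⁵.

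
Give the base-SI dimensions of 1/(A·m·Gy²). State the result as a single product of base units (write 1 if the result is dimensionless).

Gy = J/kg (absorbed dose = energy per mass),
    = m²·s⁻².
So Gy⁻² = m⁻⁴·s⁴.
Combining: A⁻¹·m⁻¹·Gy⁻² = A⁻¹ · m⁻¹ · (m⁻⁴·s⁴) = m⁻⁵·s⁴·A⁻¹.

m⁻⁵·s⁴·A⁻¹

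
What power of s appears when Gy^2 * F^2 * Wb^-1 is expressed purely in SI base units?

Gy = J/kg (absorbed dose = energy per mass),
    = m²·s⁻².
So Gy² = m⁴·s⁻⁴.
F = C/V (capacitance = charge per voltage),
    = A·s/(kg·m²·s⁻³·A⁻¹) (substituting C and V),
    = kg⁻¹·m⁻²·s⁴·A².
So F² = kg⁻²·m⁻⁴·s⁸·A⁴.
Wb = V·s (flux: a volt is a weber per second),
    = kg·m²·s⁻²·A⁻¹.
So Wb⁻¹ = kg⁻¹·m⁻²·s²·A.
Combining: Gy²·F²·Wb⁻¹ = (m⁴·s⁻⁴) · (kg⁻²·m⁻⁴·s⁸·A⁴) · (kg⁻¹·m⁻²·s²·A) = kg⁻³·m⁻²·s⁶·A⁵.
The exponent of s is 6.

6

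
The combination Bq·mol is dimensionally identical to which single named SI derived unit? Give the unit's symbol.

kat

Bq = 1/s = s⁻¹ (activity is decays per second).
Combining: Bq·mol = s⁻¹ · mol = s⁻¹·mol.
s⁻¹·mol is the base-SI form of the katal.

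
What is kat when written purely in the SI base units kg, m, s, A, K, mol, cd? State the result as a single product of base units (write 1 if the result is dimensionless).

s⁻¹·mol

kat = mol/s = s⁻¹·mol (catalytic activity).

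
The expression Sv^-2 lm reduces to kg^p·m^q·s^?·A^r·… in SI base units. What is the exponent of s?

Sv = J/kg (equivalent dose = energy per mass),
    = m²·s⁻².
So Sv⁻² = m⁻⁴·s⁴.
lm = cd·sr = cd (luminous flux; sr is dimensionless).
Combining: Sv⁻²·lm = (m⁻⁴·s⁴) · cd = m⁻⁴·s⁴·cd.
The exponent of s is 4.

4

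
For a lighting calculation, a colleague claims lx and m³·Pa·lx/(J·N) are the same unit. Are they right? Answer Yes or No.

No

Left side:
  lx = lm/m² (illuminance = luminous flux per area),
      = m⁻²·cd.
Right side:
  J = kg·m²·s⁻².
  So J⁻¹ = kg⁻¹·m⁻²·s².
  Pa = kg·m⁻¹·s⁻².
  N = kg·m·s⁻².
  So N⁻¹ = kg⁻¹·m⁻¹·s².
  lx = m⁻²·cd.
  Combining: J⁻¹·m³·Pa·N⁻¹·lx = (kg⁻¹·m⁻²·s²) · m³ · (kg·m⁻¹·s⁻²) · (kg⁻¹·m⁻¹·s²) · (m⁻²·cd) = kg⁻¹·m⁻³·s²·cd.
Left is m⁻²·cd; right is kg⁻¹·m⁻³·s²·cd — different.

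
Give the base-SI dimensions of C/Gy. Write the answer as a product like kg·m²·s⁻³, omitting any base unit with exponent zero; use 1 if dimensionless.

m⁻²·s³·A

C = A·s = s·A (charge = current × time).
Gy = J/kg (absorbed dose = energy per mass),
    = m²·s⁻².
So Gy⁻¹ = m⁻²·s².
Combining: C·Gy⁻¹ = (s·A) · (m⁻²·s²) = m⁻²·s³·A.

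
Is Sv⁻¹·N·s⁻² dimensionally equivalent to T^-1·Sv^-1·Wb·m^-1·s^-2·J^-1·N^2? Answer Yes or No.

Yes

Left side:
  Sv = J/kg (equivalent dose = energy per mass),
      = m²·s⁻².
  So Sv⁻¹ = m⁻²·s².
  N = kg·m/s² = kg·m·s⁻² (force = mass × acceleration).
  Combining: Sv⁻¹·N·s⁻² = (m⁻²·s²) · (kg·m·s⁻²) · s⁻² = kg·m⁻¹·s⁻².
Right side:
  T = Wb/m² (flux density = flux per area),
      = kg·s⁻²·A⁻¹.
  So T⁻¹ = kg⁻¹·s²·A.
  Sv = J/kg (equivalent dose = energy per mass),
      = m²·s⁻².
  So Sv⁻¹ = m⁻²·s².
  Wb = V·s (flux: a volt is a weber per second),
      = kg·m²·s⁻²·A⁻¹.
  J = N·m (work = force × distance),
      = kg·m²·s⁻².
  So J⁻¹ = kg⁻¹·m⁻²·s².
  N = kg·m/s² = kg·m·s⁻² (force = mass × acceleration).
  So N² = kg²·m²·s⁻⁴.
  Combining: T⁻¹·Sv⁻¹·Wb·m⁻¹·s⁻²·J⁻¹·N² = (kg⁻¹·s²·A) · (m⁻²·s²) · (kg·m²·s⁻²·A⁻¹) · m⁻¹ · s⁻² · (kg⁻¹·m⁻²·s²) · (kg²·m²·s⁻⁴) = kg·m⁻¹·s⁻².
Both reduce to kg·m⁻¹·s⁻².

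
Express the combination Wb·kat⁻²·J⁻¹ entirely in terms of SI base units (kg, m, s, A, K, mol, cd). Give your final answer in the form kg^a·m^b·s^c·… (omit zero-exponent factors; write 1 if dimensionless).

Wb = V·s (flux: a volt is a weber per second),
    = kg·m²·s⁻²·A⁻¹.
kat = mol/s = s⁻¹·mol (catalytic activity).
So kat⁻² = s²·mol⁻².
J = N·m (work = force × distance),
    = kg·m²·s⁻².
So J⁻¹ = kg⁻¹·m⁻²·s².
Combining: Wb·kat⁻²·J⁻¹ = (kg·m²·s⁻²·A⁻¹) · (s²·mol⁻²) · (kg⁻¹·m⁻²·s²) = s²·A⁻¹·mol⁻².

s²·A⁻¹·mol⁻²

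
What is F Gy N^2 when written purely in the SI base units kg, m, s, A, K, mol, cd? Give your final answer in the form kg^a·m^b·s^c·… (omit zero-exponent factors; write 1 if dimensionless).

kg·m²·s⁻²·A²

F = C/V (capacitance = charge per voltage),
    = A·s/(kg·m²·s⁻³·A⁻¹) (substituting C and V),
    = kg⁻¹·m⁻²·s⁴·A².
Gy = J/kg (absorbed dose = energy per mass),
    = m²·s⁻².
N = kg·m/s² = kg·m·s⁻² (force = mass × acceleration).
So N² = kg²·m²·s⁻⁴.
Combining: F·Gy·N² = (kg⁻¹·m⁻²·s⁴·A²) · (m²·s⁻²) · (kg²·m²·s⁻⁴) = kg·m²·s⁻²·A².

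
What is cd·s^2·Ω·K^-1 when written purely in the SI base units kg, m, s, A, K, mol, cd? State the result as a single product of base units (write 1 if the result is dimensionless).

kg·m²·s⁻¹·A⁻²·K⁻¹·cd

Ω = kg·m²·s⁻³·A⁻².
Combining: cd·s²·Ω·K⁻¹ = cd · s² · (kg·m²·s⁻³·A⁻²) · K⁻¹ = kg·m²·s⁻¹·A⁻²·K⁻¹·cd.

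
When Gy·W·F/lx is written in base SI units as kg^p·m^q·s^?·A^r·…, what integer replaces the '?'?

-1

Gy = J/kg (absorbed dose = energy per mass),
    = m²·s⁻².
W = J/s (power = energy per time),
    = kg·m²·s⁻³.
lx = lm/m² (illuminance = luminous flux per area),
    = m⁻²·cd.
So lx⁻¹ = m²·cd⁻¹.
F = C/V (capacitance = charge per voltage),
    = A·s/(kg·m²·s⁻³·A⁻¹) (substituting C and V),
    = kg⁻¹·m⁻²·s⁴·A².
Combining: Gy·W·lx⁻¹·F = (m²·s⁻²) · (kg·m²·s⁻³) · (m²·cd⁻¹) · (kg⁻¹·m⁻²·s⁴·A²) = m⁴·s⁻¹·A²·cd⁻¹.
The exponent of s is -1.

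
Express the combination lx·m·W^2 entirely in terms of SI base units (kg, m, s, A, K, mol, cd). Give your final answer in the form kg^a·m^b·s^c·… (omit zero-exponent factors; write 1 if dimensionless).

lx = lm/m² (illuminance = luminous flux per area),
    = m⁻²·cd.
W = J/s (power = energy per time),
    = kg·m²·s⁻³.
So W² = kg²·m⁴·s⁻⁶.
Combining: lx·m·W² = (m⁻²·cd) · m · (kg²·m⁴·s⁻⁶) = kg²·m³·s⁻⁶·cd.

kg²·m³·s⁻⁶·cd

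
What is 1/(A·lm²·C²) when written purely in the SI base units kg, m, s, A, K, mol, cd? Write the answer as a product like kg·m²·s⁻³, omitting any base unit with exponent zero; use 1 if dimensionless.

lm = cd.
So lm⁻² = cd⁻².
C = s·A.
So C⁻² = s⁻²·A⁻².
Combining: A⁻¹·lm⁻²·C⁻² = A⁻¹ · cd⁻² · (s⁻²·A⁻²) = s⁻²·A⁻³·cd⁻².

s⁻²·A⁻³·cd⁻²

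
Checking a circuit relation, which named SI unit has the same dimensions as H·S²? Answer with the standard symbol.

H = Wb/A (inductance = flux per current),
    = kg·m²·s⁻²·A⁻².
S = 1/Ω (conductance is reciprocal resistance),
    = kg⁻¹·m⁻²·s³·A².
So S² = kg⁻²·m⁻⁴·s⁶·A⁴.
Combining: H·S² = (kg·m²·s⁻²·A⁻²) · (kg⁻²·m⁻⁴·s⁶·A⁴) = kg⁻¹·m⁻²·s⁴·A².
kg⁻¹·m⁻²·s⁴·A² is the base-SI form of the farad.

F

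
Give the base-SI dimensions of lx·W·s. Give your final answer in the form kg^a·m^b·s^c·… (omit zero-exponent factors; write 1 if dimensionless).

lx = m⁻²·cd.
W = kg·m²·s⁻³.
Combining: lx·W·s = (m⁻²·cd) · (kg·m²·s⁻³) · s = kg·s⁻²·cd.

kg·s⁻²·cd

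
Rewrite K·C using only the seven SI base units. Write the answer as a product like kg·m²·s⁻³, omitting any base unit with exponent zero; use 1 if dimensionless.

s·A·K

C = A·s = s·A (charge = current × time).
Combining: K·C = K · (s·A) = s·A·K.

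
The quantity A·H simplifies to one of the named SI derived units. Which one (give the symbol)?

Wb

H = kg·m²·s⁻²·A⁻².
Combining: A·H = A · (kg·m²·s⁻²·A⁻²) = kg·m²·s⁻²·A⁻¹.
kg·m²·s⁻²·A⁻¹ is the base-SI form of the weber.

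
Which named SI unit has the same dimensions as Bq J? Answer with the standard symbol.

W

Bq = s⁻¹.
J = kg·m²·s⁻².
Combining: Bq·J = s⁻¹ · (kg·m²·s⁻²) = kg·m²·s⁻³.
kg·m²·s⁻³ is the base-SI form of the watt.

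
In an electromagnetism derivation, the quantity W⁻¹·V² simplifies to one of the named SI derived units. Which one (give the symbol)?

Ω

W = kg·m²·s⁻³.
So W⁻¹ = kg⁻¹·m⁻²·s³.
V = kg·m²·s⁻³·A⁻¹.
So V² = kg²·m⁴·s⁻⁶·A⁻².
Combining: W⁻¹·V² = (kg⁻¹·m⁻²·s³) · (kg²·m⁴·s⁻⁶·A⁻²) = kg·m²·s⁻³·A⁻².
kg·m²·s⁻³·A⁻² is the base-SI form of the ohm.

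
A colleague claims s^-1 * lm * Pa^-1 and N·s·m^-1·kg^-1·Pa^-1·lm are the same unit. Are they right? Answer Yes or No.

Yes

Left side:
  lm = cd·sr = cd (luminous flux; sr is dimensionless).
  Pa = N/m² (pressure = force per area),
      = kg·m⁻¹·s⁻².
  So Pa⁻¹ = kg⁻¹·m·s².
  Combining: s⁻¹·lm·Pa⁻¹ = s⁻¹ · cd · (kg⁻¹·m·s²) = kg⁻¹·m·s·cd.
Right side:
  N = kg·m·s⁻².
  Pa = kg·m⁻¹·s⁻².
  So Pa⁻¹ = kg⁻¹·m·s².
  lm = cd.
  Combining: N·s·m⁻¹·kg⁻¹·Pa⁻¹·lm = (kg·m·s⁻²) · s · m⁻¹ · kg⁻¹ · (kg⁻¹·m·s²) · cd = kg⁻¹·m·s·cd.
Both reduce to kg⁻¹·m·s·cd.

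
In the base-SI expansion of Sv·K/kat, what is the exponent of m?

Sv = m²·s⁻².
kat = s⁻¹·mol.
So kat⁻¹ = s·mol⁻¹.
Combining: Sv·K·kat⁻¹ = (m²·s⁻²) · K · (s·mol⁻¹) = m²·s⁻¹·K·mol⁻¹.
The exponent of m is 2.

2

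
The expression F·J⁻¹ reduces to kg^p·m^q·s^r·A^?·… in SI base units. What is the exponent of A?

F = C/V (capacitance = charge per voltage),
    = A·s/(kg·m²·s⁻³·A⁻¹) (substituting C and V),
    = kg⁻¹·m⁻²·s⁴·A².
J = N·m (work = force × distance),
    = kg·m²·s⁻².
So J⁻¹ = kg⁻¹·m⁻²·s².
Combining: F·J⁻¹ = (kg⁻¹·m⁻²·s⁴·A²) · (kg⁻¹·m⁻²·s²) = kg⁻²·m⁻⁴·s⁶·A².
The exponent of A is 2.

2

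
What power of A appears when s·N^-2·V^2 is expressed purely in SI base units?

-2

N = kg·m/s² = kg·m·s⁻² (force = mass × acceleration).
So N⁻² = kg⁻²·m⁻²·s⁴.
V = W/A (potential = power per current),
    = kg·m²·s⁻³·A⁻¹.
So V² = kg²·m⁴·s⁻⁶·A⁻².
Combining: s·N⁻²·V² = s · (kg⁻²·m⁻²·s⁴) · (kg²·m⁴·s⁻⁶·A⁻²) = m²·s⁻¹·A⁻².
The exponent of A is -2.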